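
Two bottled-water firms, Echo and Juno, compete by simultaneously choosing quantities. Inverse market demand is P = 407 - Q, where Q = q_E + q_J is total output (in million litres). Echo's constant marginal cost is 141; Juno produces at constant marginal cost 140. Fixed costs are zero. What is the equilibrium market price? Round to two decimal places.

229.33

Echo's profit: π_E = (407 - Q)q_E - (141q_E). Setting ∂π_E/∂q_E = 0: 266 - 2q_E - (q_J) = 0.
Juno's profit: π_J = (407 - Q)q_J - (140q_J). Setting ∂π_J/∂q_J = 0: 267 - 2q_J - (q_E) = 0.
So q_E = (266 - q_J)/2 and q_J = (267 - q_E)/2.
Substituting one into the other gives q_E = 265/3 and q_J = 268/3.
Total output Q = 533/3, so price P = 407 - 533/3 = 688/3.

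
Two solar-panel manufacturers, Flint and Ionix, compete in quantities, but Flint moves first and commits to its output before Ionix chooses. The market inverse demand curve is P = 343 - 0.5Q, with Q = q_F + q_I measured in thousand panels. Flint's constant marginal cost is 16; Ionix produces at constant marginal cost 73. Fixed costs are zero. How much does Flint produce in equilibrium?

Solve by backward induction. Given q_F, the follower Ionix maximises π_I = (343 - (1/2)q_F - (1/2)q_I)q_I - 73q_I.
Follower FOC: 270 - (1/2)q_F - q_I = 0, so q_I(q_F) = (270 - (1/2)q_F).
The leader anticipates this reaction. Substituting into P = 343 - 0.5Q gives P = 208 - (1/4)q_F, so π_F = (208 - (1/4)q_F)q_F - 16q_F.
The leader's first-order condition 192 - (1/2)q_F = 0 yields q_F = 384.
Then q_I = (270 - (1/2)·384) = 78.

384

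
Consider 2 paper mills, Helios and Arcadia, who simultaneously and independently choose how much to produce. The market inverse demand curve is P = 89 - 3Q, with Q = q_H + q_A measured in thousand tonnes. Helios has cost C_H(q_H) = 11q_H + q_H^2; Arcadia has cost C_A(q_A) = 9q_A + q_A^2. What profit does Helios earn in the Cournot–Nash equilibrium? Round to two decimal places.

Helios's profit: π_H = (89 - 3Q)q_H - (11q_H + q_H²). Setting ∂π_H/∂q_H = 0: 78 - 8q_H - 3(q_A) = 0.
Arcadia's profit: π_A = (89 - 3Q)q_A - (9q_A + q_A²). Setting ∂π_A/∂q_A = 0: 80 - 8q_A - 3(q_H) = 0.
Rearranging gives the reaction functions q_H = (78 - 3q_A)/8 and q_A = (80 - 3q_H)/8.
Solving the pair: q_H = 384/55, q_A = 406/55.
Price P = 89 - 3·(158/11) = 505/11.
Helios's profit: (505/11)·(384/55) - 11·(384/55) - (384/55)² = 194.9831.

194.98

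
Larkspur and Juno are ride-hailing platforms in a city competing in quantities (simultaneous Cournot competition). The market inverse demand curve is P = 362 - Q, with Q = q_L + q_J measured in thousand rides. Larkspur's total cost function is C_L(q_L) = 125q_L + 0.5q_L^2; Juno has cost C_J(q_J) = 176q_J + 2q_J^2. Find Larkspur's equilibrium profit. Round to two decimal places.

Larkspur's profit: π_L = (362 - Q)q_L - (125q_L + (1/2)q_L²). Setting ∂π_L/∂q_L = 0: 237 - 3q_L - (q_J) = 0.
Juno's first-order condition: 186 - 6q_J - (q_L) = 0.
So q_L = (237 - q_J)/3 and q_J = (186 - q_L)/6.
Solving the pair: q_L = 1236/17, q_J = 321/17.
Price P = 362 - 1557/17 = 270.4118.
Larkspur's profit: 270.4118·(1236/17) - 125·(1236/17) - (1/2)(1236/17)² = 7929.2180.

7929.22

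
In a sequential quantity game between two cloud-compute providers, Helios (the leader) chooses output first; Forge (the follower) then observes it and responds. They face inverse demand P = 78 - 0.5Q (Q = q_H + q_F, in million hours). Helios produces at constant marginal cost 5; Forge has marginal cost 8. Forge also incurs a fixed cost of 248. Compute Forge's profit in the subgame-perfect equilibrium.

The follower Forge best-responds to any q_H: π_F = (78 - 0.5Q)q_F - 8q_F.
Follower FOC: 70 - (1/2)q_H - q_F = 0, so q_F(q_H) = (70 - (1/2)q_H).
The leader anticipates this reaction. Substituting into P = 78 - 0.5Q gives P = 43 - (1/4)q_H, so π_H = (43 - (1/4)q_H)q_H - 5q_H.
The leader's first-order condition 38 - (1/2)q_H = 0 yields q_H = 76.
Then q_F = (70 - (1/2)·76) = 32.
Price P = 78 - (1/2)·108 = 24.
Forge's profit: (24 - 8)·32 - 248 = 264.

264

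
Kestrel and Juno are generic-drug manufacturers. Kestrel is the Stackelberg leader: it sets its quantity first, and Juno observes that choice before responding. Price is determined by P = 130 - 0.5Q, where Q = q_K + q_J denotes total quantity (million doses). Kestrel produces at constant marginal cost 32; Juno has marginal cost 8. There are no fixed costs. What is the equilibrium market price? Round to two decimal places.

Solve by backward induction. Given q_K, the follower Juno maximises π_J = (130 - (1/2)q_K - (1/2)q_J)q_J - 8q_J.
Follower FOC: 122 - (1/2)q_K - q_J = 0, so q_J(q_K) = (122 - (1/2)q_K).
Kestrel substitutes q_J(q_K) into its own profit: π_K = q_K(130 - (1/2)q_K - (122 - (1/2)q_K)/2) - 32q_K = (69 - (1/4)q_K)q_K - 32q_K.
Maximising: ∂π_K/∂q_K = 37 - (1/2)q_K = 0, giving q_K = 74.
Then q_J = (122 - (1/2)·74) = 85.
Total output Q = 159, so price P = 130 - (1/2)·159 = 101/2.

50.50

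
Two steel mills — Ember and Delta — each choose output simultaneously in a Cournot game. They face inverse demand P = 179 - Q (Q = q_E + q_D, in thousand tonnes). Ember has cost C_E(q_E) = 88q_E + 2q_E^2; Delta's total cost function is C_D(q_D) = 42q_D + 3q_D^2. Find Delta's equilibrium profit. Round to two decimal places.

967.61

Ember's profit: π_E = (179 - Q)q_E - (88q_E + 2q_E²). Setting ∂π_E/∂q_E = 0: 91 - 6q_E - (q_D) = 0.
Delta's profit: π_D = (179 - Q)q_D - (42q_D + 3q_D²). Setting ∂π_D/∂q_D = 0: 137 - 8q_D - (q_E) = 0.
Rearranging gives the reaction functions q_E = (91 - q_D)/6 and q_D = (137 - q_E)/8.
Solving the pair: q_E = 591/47, q_D = 731/47.
Price P = 179 - 1322/47 = 150.8723.
Delta's profit: 150.8723·(731/47) - 42·(731/47) - 3(731/47)² = 967.6071.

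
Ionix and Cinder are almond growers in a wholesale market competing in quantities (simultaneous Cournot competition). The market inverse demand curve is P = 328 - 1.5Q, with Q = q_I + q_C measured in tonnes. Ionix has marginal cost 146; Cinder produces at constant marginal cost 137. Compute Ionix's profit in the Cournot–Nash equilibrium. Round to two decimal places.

Ionix's profit: π_I = (328 - 1.5Q)q_I - (146q_I). Setting ∂π_I/∂q_I = 0: 182 - 3q_I - (3/2)(q_C) = 0.
Cinder's profit: π_C = (328 - 1.5Q)q_C - (137q_C). Setting ∂π_C/∂q_C = 0: 191 - 3q_C - (3/2)(q_I) = 0.
Rearranging gives the reaction functions q_I = (182 - (3/2)q_C)/3 and q_C = (191 - (3/2)q_I)/3.
Solving the pair: q_I = 346/9, q_C = 400/9.
Price P = 328 - (3/2)·(746/9) = 611/3.
Ionix's profit: (611/3 - 146)·(346/9) = 2216.9630.

2216.96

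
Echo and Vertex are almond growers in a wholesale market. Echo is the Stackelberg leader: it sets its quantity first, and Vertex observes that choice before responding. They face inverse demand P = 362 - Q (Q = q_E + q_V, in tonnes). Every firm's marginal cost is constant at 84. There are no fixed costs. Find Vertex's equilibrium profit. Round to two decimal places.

4830.25

Solve by backward induction. Given q_E, the follower Vertex maximises π_V = (362 - q_E - q_V)q_V - 84q_V.
Follower FOC: 278 - q_E - 2q_V = 0, so q_V(q_E) = (278 - q_E)/2.
The leader anticipates this reaction. Substituting into P = 362 - Q gives P = 223 - (1/2)q_E, so π_E = (223 - (1/2)q_E)q_E - 84q_E.
Maximising: ∂π_E/∂q_E = 139 - q_E = 0, giving q_E = 139.
Then q_V = (278 - 139)/2 = 139/2.
Price P = 362 - 417/2 = 307/2.
Vertex's profit: (307/2 - 84)·(139/2) = 4830.2500.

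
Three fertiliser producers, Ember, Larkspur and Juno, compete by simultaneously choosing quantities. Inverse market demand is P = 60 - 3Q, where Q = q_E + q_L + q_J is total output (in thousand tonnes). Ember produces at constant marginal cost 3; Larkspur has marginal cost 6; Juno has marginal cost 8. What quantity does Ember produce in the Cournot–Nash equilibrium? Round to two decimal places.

5.42

Ember's profit: π_E = (60 - 3Q)q_E - (3q_E). Setting ∂π_E/∂q_E = 0: 57 - 6q_E - 3(q_L + q_J) = 0.
Larkspur's first-order condition: 54 - 6q_L - 3(q_E + q_J) = 0.
Juno's first-order condition: 52 - 6q_J - 3(q_E + q_L) = 0.
Adding the 3 conditions: 163 − 6Q − 6Q = 0, i.e. Q = 163/12.
Back-substituting: q_E = (57 − 163/4)/3 = 65/12, q_L = (54 − 163/4)/3 = 53/12, q_J = (52 − 163/4)/3 = 15/4.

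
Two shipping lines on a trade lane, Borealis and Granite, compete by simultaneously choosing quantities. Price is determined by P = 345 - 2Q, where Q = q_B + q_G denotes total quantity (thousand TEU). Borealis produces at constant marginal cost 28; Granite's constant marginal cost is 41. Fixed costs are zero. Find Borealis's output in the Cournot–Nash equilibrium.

Borealis's profit: π_B = (345 - 2Q)q_B - (28q_B). Setting ∂π_B/∂q_B = 0: 317 - 4q_B - 2(q_G) = 0.
Granite's profit: π_G = (345 - 2Q)q_G - (41q_G). Setting ∂π_G/∂q_G = 0: 304 - 4q_G - 2(q_B) = 0.
So q_B = (317 - 2q_G)/4 and q_G = (304 - 2q_B)/4.
Solving the pair: q_B = 55, q_G = 97/2.

55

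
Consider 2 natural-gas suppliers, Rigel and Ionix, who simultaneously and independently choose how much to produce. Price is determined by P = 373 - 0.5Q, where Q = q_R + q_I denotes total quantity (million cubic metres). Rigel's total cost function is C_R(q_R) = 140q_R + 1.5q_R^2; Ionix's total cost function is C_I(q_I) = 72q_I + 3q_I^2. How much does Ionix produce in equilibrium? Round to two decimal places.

39.19

Rigel's profit: π_R = (373 - 0.5Q)q_R - (140q_R + (3/2)q_R²). Setting ∂π_R/∂q_R = 0: 233 - 4q_R - (1/2)(q_I) = 0.
Ionix's profit: π_I = (373 - 0.5Q)q_I - (72q_I + 3q_I²). Setting ∂π_I/∂q_I = 0: 301 - 7q_I - (1/2)(q_R) = 0.
Best responses: q_R = (233 - (1/2)q_I)/4, q_I = (301 - (1/2)q_R)/7.
Solving the pair: q_R = 1974/37, q_I = 1450/37.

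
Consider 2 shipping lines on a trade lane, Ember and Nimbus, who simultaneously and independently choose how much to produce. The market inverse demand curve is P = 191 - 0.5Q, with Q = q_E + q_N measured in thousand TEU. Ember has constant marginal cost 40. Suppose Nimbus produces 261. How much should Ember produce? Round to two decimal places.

With the rival's output fixed at 261, Ember's profit is π_E = (191 - (1/2)·261 - (1/2)q_E)q_E - (40q_E) = (121/2 - (1/2)q_E)q_E - (40q_E).
∂π_E/∂q_E = 41/2 - q_E = 0, so q_E = 41/2.

20.50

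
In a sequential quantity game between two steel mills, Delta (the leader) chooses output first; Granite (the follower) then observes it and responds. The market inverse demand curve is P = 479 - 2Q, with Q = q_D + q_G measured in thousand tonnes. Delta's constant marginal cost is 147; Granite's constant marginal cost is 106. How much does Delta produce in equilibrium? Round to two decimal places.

Solve by backward induction. Given q_D, the follower Granite maximises π_G = (479 - 2q_D - 2q_G)q_G - 106q_G.
Setting the follower's marginal profit to zero, 373 - 2q_D - 4q_G = 0, i.e. q_G = (373 - 2q_D)/4.
Delta substitutes q_G(q_D) into its own profit: π_D = q_D(479 - 2q_D - (373 - 2q_D)/2) - 147q_D = (585/2 - q_D)q_D - 147q_D.
The leader's first-order condition 291/2 - 2q_D = 0 yields q_D = 291/4.
Then q_G = (373 - 2·(291/4))/4 = 455/8.

72.75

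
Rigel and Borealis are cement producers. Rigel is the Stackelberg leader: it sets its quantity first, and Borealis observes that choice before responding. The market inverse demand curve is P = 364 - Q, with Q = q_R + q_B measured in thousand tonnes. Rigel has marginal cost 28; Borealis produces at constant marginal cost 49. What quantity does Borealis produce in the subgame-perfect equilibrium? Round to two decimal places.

The follower Borealis best-responds to any q_R: π_B = (364 - Q)q_B - 49q_B.
Follower FOC: 315 - q_R - 2q_B = 0, so q_B(q_R) = (315 - q_R)/2.
The leader anticipates this reaction. Substituting into P = 364 - Q gives P = 413/2 - (1/2)q_R, so π_R = (413/2 - (1/2)q_R)q_R - 28q_R.
Maximising: ∂π_R/∂q_R = 357/2 - q_R = 0, giving q_R = 357/2.
Then q_B = (315 - 357/2)/2 = 273/4.

68.25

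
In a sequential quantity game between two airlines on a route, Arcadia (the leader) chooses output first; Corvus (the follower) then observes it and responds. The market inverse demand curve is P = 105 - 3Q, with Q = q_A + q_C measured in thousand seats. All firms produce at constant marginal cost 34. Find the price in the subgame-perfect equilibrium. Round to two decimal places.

Solve by backward induction. Given q_A, the follower Corvus maximises π_C = (105 - 3q_A - 3q_C)q_C - 34q_C.
Follower FOC: 71 - 3q_A - 6q_C = 0, so q_C(q_A) = (71 - 3q_A)/6.
Arcadia substitutes q_C(q_A) into its own profit: π_A = q_A(105 - 3q_A - (71 - 3q_A)/2) - 34q_A = (139/2 - (3/2)q_A)q_A - 34q_A.
Leader FOC: 71/2 - 3q_A = 0, so q_A = 71/6.
Then q_C = (71 - 3·(71/6))/6 = 71/12.
Total output Q = 71/4, so price P = 105 - 3·(71/4) = 207/4.

51.75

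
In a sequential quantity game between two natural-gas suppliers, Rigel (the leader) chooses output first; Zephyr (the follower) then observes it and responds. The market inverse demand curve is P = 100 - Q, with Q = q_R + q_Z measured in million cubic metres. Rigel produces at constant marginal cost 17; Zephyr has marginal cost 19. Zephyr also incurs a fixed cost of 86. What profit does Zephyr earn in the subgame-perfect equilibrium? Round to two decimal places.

284.56

Solve by backward induction. Given q_R, the follower Zephyr maximises π_Z = (100 - q_R - q_Z)q_Z - 19q_Z.
∂π_Z/∂q_Z = 81 - q_R - 2q_Z = 0 gives the reaction function q_Z = (81 - q_R)/2.
Rigel substitutes q_Z(q_R) into its own profit: π_R = q_R(100 - q_R - (81 - q_R)/2) - 17q_R = (119/2 - (1/2)q_R)q_R - 17q_R.
Leader FOC: 85/2 - q_R = 0, so q_R = 85/2.
Then q_Z = (81 - 85/2)/2 = 77/4.
Price P = 100 - 247/4 = 153/4.
Zephyr's profit: (153/4 - 19)·(77/4) - 86 = 284.5625.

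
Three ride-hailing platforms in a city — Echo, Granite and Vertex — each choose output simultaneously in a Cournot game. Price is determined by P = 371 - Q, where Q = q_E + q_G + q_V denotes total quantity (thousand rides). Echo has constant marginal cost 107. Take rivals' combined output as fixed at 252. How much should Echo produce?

With rivals' combined output fixed at 252, Echo's profit is π_E = (371 - 252 - q_E)q_E - (107q_E) = (119 - q_E)q_E - (107q_E).
∂π_E/∂q_E = 12 - 2q_E = 0, so q_E = 6.

6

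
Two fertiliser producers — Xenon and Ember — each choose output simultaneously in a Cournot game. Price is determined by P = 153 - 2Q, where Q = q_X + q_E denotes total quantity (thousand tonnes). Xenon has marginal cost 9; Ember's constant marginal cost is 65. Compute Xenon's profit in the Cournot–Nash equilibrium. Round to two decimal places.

2222.22

Xenon's profit: π_X = (153 - 2Q)q_X - (9q_X). Setting ∂π_X/∂q_X = 0: 144 - 4q_X - 2(q_E) = 0.
Ember's first-order condition: 88 - 4q_E - 2(q_X) = 0.
Rearranging gives the reaction functions q_X = (144 - 2q_E)/4 and q_E = (88 - 2q_X)/4.
Substituting one into the other gives q_X = 100/3 and q_E = 16/3.
Price P = 153 - 2·(116/3) = 227/3.
Xenon's profit: (227/3 - 9)·(100/3) = 2222.2222.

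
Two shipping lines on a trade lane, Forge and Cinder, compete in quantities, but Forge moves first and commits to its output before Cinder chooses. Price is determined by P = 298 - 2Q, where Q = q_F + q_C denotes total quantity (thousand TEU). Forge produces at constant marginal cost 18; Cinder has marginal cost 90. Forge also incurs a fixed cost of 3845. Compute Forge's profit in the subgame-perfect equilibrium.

3899

Solve by backward induction. Given q_F, the follower Cinder maximises π_C = (298 - 2q_F - 2q_C)q_C - 90q_C.
Setting the follower's marginal profit to zero, 208 - 2q_F - 4q_C = 0, i.e. q_C = (208 - 2q_F)/4.
The leader anticipates this reaction. Substituting into P = 298 - 2Q gives P = 194 - q_F, so π_F = (194 - q_F)q_F - 18q_F.
The leader's first-order condition 176 - 2q_F = 0 yields q_F = 88.
Then q_C = (208 - 2·88)/4 = 8.
Price P = 298 - 2·96 = 106.
Forge's profit: (106 - 18)·88 - 3845 = 3899.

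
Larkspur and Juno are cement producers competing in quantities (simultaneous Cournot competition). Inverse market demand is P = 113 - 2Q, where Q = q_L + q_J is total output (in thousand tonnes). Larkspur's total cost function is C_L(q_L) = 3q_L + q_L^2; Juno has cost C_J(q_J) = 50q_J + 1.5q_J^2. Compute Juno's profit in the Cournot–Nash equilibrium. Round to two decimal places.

60.51

Larkspur's profit: π_L = (113 - 2Q)q_L - (3q_L + q_L²). Setting ∂π_L/∂q_L = 0: 110 - 6q_L - 2(q_J) = 0.
Juno's first-order condition: 63 - 7q_J - 2(q_L) = 0.
Rearranging gives the reaction functions q_L = (110 - 2q_J)/6 and q_J = (63 - 2q_L)/7.
Substituting one into the other gives q_L = 322/19 and q_J = 79/19.
Price P = 113 - 2·(401/19) = 1345/19.
Juno's profit: (1345/19)·(79/19) - 50·(79/19) - (3/2)(79/19)² = 60.5083.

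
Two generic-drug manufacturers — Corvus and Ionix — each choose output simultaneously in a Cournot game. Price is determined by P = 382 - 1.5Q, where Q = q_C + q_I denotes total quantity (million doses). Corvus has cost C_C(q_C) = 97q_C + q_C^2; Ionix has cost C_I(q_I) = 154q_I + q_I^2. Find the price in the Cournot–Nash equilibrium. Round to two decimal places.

263.62

Corvus's profit: π_C = (382 - 1.5Q)q_C - (97q_C + q_C²). Setting ∂π_C/∂q_C = 0: 285 - 5q_C - (3/2)(q_I) = 0.
Ionix's profit: π_I = (382 - 1.5Q)q_I - (154q_I + q_I²). Setting ∂π_I/∂q_I = 0: 228 - 5q_I - (3/2)(q_C) = 0.
Rearranging gives the reaction functions q_C = (285 - (3/2)q_I)/5 and q_I = (228 - (3/2)q_C)/5.
Solving the pair: q_C = 47.6044, q_I = 31.3187.
Total output Q = 1026/13, so price P = 382 - (3/2)·(1026/13) = 263.6154.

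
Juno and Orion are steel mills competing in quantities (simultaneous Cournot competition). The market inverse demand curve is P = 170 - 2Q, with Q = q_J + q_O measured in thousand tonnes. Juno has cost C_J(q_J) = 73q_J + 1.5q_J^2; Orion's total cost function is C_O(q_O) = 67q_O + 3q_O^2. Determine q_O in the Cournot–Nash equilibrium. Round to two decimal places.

7.98

Juno's profit: π_J = (170 - 2Q)q_J - (73q_J + (3/2)q_J²). Setting ∂π_J/∂q_J = 0: 97 - 7q_J - 2(q_O) = 0.
Orion's first-order condition: 103 - 10q_O - 2(q_J) = 0.
Best responses: q_J = (97 - 2q_O)/7, q_O = (103 - 2q_J)/10.
Substituting one into the other gives q_J = 382/33 and q_O = 527/66.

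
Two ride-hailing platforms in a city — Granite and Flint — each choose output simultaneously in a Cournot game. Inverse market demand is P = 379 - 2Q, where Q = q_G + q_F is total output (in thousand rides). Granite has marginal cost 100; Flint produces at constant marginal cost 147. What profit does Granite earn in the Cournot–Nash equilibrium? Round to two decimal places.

Granite's profit: π_G = (379 - 2Q)q_G - (100q_G). Setting ∂π_G/∂q_G = 0: 279 - 4q_G - 2(q_F) = 0.
Flint's first-order condition: 232 - 4q_F - 2(q_G) = 0.
Rearranging gives the reaction functions q_G = (279 - 2q_F)/4 and q_F = (232 - 2q_G)/4.
Substituting one into the other gives q_G = 163/3 and q_F = 185/6.
Price P = 379 - 2·(511/6) = 626/3.
Granite's profit: (626/3 - 100)·(163/3) = 5904.2222.

5904.22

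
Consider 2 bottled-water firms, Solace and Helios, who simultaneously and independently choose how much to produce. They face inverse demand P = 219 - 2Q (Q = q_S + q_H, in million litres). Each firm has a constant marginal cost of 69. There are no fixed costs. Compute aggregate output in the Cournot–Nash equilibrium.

A representative firm's profit is π_i = q_i(219 - 2Q) - 69q_i.
First-order condition (treating rivals' output as given): 150 - 4q_i - 2q_j = 0.
By symmetry each firm produces the same amount; substituting q_j = q_i yields q_i = 150/6 = 25.
Total output Q = 25 + 25 = 50.

50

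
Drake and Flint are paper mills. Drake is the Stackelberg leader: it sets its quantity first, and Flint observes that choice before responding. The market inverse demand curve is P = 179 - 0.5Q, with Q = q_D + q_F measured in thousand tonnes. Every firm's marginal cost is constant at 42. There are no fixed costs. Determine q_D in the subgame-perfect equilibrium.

137

The follower Flint best-responds to any q_D: π_F = (179 - 0.5Q)q_F - 42q_F.
Follower FOC: 137 - (1/2)q_D - q_F = 0, so q_F(q_D) = (137 - (1/2)q_D).
The leader anticipates this reaction. Substituting into P = 179 - 0.5Q gives P = 221/2 - (1/4)q_D, so π_D = (221/2 - (1/4)q_D)q_D - 42q_D.
The leader's first-order condition 137/2 - (1/2)q_D = 0 yields q_D = 137.
Then q_F = (137 - (1/2)·137) = 137/2.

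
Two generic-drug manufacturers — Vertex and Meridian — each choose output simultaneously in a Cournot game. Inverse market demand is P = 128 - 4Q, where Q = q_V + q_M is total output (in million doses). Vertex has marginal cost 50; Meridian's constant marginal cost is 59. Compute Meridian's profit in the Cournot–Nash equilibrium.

Vertex's profit: π_V = (128 - 4Q)q_V - (50q_V). Setting ∂π_V/∂q_V = 0: 78 - 8q_V - 4(q_M) = 0.
Meridian's first-order condition: 69 - 8q_M - 4(q_V) = 0.
Best responses: q_V = (78 - 4q_M)/8, q_M = (69 - 4q_V)/8.
Solving the pair: q_V = 29/4, q_M = 5.
Price P = 128 - 4·(49/4) = 79.
Meridian's profit: (79 - 59)·5 = 100.

100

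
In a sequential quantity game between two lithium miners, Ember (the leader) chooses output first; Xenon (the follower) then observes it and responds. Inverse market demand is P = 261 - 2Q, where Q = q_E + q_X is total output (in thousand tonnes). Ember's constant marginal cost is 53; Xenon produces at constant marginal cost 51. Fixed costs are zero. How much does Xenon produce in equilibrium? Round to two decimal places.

26.75

The follower Xenon best-responds to any q_E: π_X = (261 - 2Q)q_X - 51q_X.
Follower FOC: 210 - 2q_E - 4q_X = 0, so q_X(q_E) = (210 - 2q_E)/4.
The leader anticipates this reaction. Substituting into P = 261 - 2Q gives P = 156 - q_E, so π_E = (156 - q_E)q_E - 53q_E.
The leader's first-order condition 103 - 2q_E = 0 yields q_E = 103/2.
Then q_X = (210 - 2·(103/2))/4 = 107/4.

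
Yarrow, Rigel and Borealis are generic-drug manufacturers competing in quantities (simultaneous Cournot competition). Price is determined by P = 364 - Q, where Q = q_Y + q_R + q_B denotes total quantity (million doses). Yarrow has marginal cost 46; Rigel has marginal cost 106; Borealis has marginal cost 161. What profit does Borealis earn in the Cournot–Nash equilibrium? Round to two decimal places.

Yarrow's profit: π_Y = (364 - Q)q_Y - (46q_Y). Setting ∂π_Y/∂q_Y = 0: 318 - 2q_Y - (q_R + q_B) = 0.
Rigel's first-order condition: 258 - 2q_R - (q_Y + q_B) = 0.
Borealis's profit: π_B = (364 - Q)q_B - (161q_B). Setting ∂π_B/∂q_B = 0: 203 - 2q_B - (q_Y + q_R) = 0.
Adding the 3 first-order conditions: 779 − 4Q = 0, so Q = 779/4.
Back-substituting: q_Y = (318 − 779/4) = 493/4, q_R = (258 − 779/4) = 253/4, q_B = (203 − 779/4) = 33/4.
Price P = 364 - 779/4 = 677/4.
Borealis's profit: (677/4 - 161)·(33/4) = 1089/16.

68.06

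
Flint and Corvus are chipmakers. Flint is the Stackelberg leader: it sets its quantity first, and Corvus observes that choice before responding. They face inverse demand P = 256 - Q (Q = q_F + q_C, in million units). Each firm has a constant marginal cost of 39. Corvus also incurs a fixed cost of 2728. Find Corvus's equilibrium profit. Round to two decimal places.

The follower Corvus best-responds to any q_F: π_C = (256 - Q)q_C - 39q_C.
∂π_C/∂q_C = 217 - q_F - 2q_C = 0 gives the reaction function q_C = (217 - q_F)/2.
Flint substitutes q_C(q_F) into its own profit: π_F = q_F(256 - q_F - (217 - q_F)/2) - 39q_F = (295/2 - (1/2)q_F)q_F - 39q_F.
Maximising: ∂π_F/∂q_F = 217/2 - q_F = 0, giving q_F = 217/2.
Then q_C = (217 - 217/2)/2 = 217/4.
Price P = 256 - 651/4 = 373/4.
Corvus's profit: (373/4 - 39)·(217/4) - 2728 = 215.0625.

215.06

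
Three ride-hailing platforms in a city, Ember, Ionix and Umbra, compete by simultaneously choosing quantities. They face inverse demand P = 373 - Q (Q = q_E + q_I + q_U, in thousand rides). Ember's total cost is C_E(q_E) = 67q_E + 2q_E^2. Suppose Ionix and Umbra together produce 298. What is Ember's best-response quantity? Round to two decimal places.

With rivals' combined output fixed at 298, Ember's profit is π_E = (373 - 298 - q_E)q_E - (67q_E + 2q_E²) = (75 - q_E)q_E - (67q_E + 2q_E²).
∂π_E/∂q_E = 8 - 6q_E = 0, so q_E = 4/3.

1.33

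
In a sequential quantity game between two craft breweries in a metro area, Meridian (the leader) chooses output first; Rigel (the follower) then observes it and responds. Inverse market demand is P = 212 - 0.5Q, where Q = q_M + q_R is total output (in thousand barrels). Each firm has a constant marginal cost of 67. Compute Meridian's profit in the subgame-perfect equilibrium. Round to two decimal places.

5256.25

The follower Rigel best-responds to any q_M: π_R = (212 - 0.5Q)q_R - 67q_R.
Setting the follower's marginal profit to zero, 145 - (1/2)q_M - q_R = 0, i.e. q_R = (145 - (1/2)q_M).
Meridian substitutes q_R(q_M) into its own profit: π_M = q_M(212 - (1/2)q_M - (145 - (1/2)q_M)/2) - 67q_M = (279/2 - (1/4)q_M)q_M - 67q_M.
Leader FOC: 145/2 - (1/2)q_M = 0, so q_M = 145.
Then q_R = (145 - (1/2)·145) = 145/2.
Price P = 212 - (1/2)·(435/2) = 413/4.
Meridian's profit: (413/4 - 67)·145 = 5256.2500.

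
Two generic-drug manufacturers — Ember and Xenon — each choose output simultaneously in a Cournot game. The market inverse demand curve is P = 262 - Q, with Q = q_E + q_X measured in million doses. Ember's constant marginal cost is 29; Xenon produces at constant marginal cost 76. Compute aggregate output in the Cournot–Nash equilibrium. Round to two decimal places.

139.67

Ember's profit: π_E = (262 - Q)q_E - (29q_E). Setting ∂π_E/∂q_E = 0: 233 - 2q_E - (q_X) = 0.
Xenon's first-order condition: 186 - 2q_X - (q_E) = 0.
Rearranging gives the reaction functions q_E = (233 - q_X)/2 and q_X = (186 - q_E)/2.
Solving the pair: q_E = 280/3, q_X = 139/3.
Total output Q = 280/3 + 139/3 = 419/3.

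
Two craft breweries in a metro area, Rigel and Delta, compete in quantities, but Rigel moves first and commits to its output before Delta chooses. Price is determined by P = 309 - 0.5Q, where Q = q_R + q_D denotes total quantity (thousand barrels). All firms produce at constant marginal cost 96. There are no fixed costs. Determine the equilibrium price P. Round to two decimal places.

Solve by backward induction. Given q_R, the follower Delta maximises π_D = (309 - (1/2)q_R - (1/2)q_D)q_D - 96q_D.
Follower FOC: 213 - (1/2)q_R - q_D = 0, so q_D(q_R) = (213 - (1/2)q_R).
The leader anticipates this reaction. Substituting into P = 309 - 0.5Q gives P = 405/2 - (1/4)q_R, so π_R = (405/2 - (1/4)q_R)q_R - 96q_R.
Leader FOC: 213/2 - (1/2)q_R = 0, so q_R = 213.
Then q_D = (213 - (1/2)·213) = 213/2.
Total output Q = 639/2, so price P = 309 - (1/2)·(639/2) = 597/4.

149.25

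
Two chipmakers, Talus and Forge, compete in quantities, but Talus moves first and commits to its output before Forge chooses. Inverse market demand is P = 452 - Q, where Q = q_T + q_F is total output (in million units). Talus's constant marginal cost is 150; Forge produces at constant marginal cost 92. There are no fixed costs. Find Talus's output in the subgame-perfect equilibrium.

The follower Forge best-responds to any q_T: π_F = (452 - Q)q_F - 92q_F.
Follower FOC: 360 - q_T - 2q_F = 0, so q_F(q_T) = (360 - q_T)/2.
Talus substitutes q_F(q_T) into its own profit: π_T = q_T(452 - q_T - (360 - q_T)/2) - 150q_T = (272 - (1/2)q_T)q_T - 150q_T.
The leader's first-order condition 122 - q_T = 0 yields q_T = 122.
Then q_F = (360 - 122)/2 = 119.

122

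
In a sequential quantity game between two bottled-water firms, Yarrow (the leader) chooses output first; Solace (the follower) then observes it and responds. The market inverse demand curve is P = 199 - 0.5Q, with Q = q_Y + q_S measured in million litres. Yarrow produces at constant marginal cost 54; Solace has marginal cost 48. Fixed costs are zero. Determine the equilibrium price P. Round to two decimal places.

88.75

Solve by backward induction. Given q_Y, the follower Solace maximises π_S = (199 - (1/2)q_Y - (1/2)q_S)q_S - 48q_S.
∂π_S/∂q_S = 151 - (1/2)q_Y - q_S = 0 gives the reaction function q_S = (151 - (1/2)q_Y).
The leader anticipates this reaction. Substituting into P = 199 - 0.5Q gives P = 247/2 - (1/4)q_Y, so π_Y = (247/2 - (1/4)q_Y)q_Y - 54q_Y.
Maximising: ∂π_Y/∂q_Y = 139/2 - (1/2)q_Y = 0, giving q_Y = 139.
Then q_S = (151 - (1/2)·139) = 163/2.
Total output Q = 441/2, so price P = 199 - (1/2)·(441/2) = 355/4.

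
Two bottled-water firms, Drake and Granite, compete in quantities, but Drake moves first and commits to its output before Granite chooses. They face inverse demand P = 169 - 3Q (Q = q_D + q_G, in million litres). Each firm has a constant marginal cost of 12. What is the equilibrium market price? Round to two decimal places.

The follower Granite best-responds to any q_D: π_G = (169 - 3Q)q_G - 12q_G.
Follower FOC: 157 - 3q_D - 6q_G = 0, so q_G(q_D) = (157 - 3q_D)/6.
Drake substitutes q_G(q_D) into its own profit: π_D = q_D(169 - 3q_D - (157 - 3q_D)/2) - 12q_D = (181/2 - (3/2)q_D)q_D - 12q_D.
Maximising: ∂π_D/∂q_D = 157/2 - 3q_D = 0, giving q_D = 157/6.
Then q_G = (157 - 3·(157/6))/6 = 157/12.
Total output Q = 157/4, so price P = 169 - 3·(157/4) = 205/4.

51.25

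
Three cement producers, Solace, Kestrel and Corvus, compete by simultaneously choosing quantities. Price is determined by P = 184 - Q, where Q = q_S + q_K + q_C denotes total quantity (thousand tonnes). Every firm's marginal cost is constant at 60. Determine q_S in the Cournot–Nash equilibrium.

31

A representative firm's profit is π_i = q_i(184 - Q) - 60q_i.
First-order condition (treating rivals' output as given): 124 - 2q_i - Σ_{j≠i} q_j = 0.
By symmetry each firm produces the same amount; substituting Σ_{j≠i} q_j = 2q_i yields q_i = 124/4 = 31.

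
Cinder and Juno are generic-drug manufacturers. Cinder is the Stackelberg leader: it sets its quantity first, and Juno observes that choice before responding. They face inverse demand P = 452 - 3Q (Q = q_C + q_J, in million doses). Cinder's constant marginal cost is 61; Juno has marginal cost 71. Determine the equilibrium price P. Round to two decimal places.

161.25

The follower Juno best-responds to any q_C: π_J = (452 - 3Q)q_J - 71q_J.
Setting the follower's marginal profit to zero, 381 - 3q_C - 6q_J = 0, i.e. q_J = (381 - 3q_C)/6.
The leader anticipates this reaction. Substituting into P = 452 - 3Q gives P = 523/2 - (3/2)q_C, so π_C = (523/2 - (3/2)q_C)q_C - 61q_C.
Maximising: ∂π_C/∂q_C = 401/2 - 3q_C = 0, giving q_C = 401/6.
Then q_J = (381 - 3·(401/6))/6 = 361/12.
Total output Q = 1163/12, so price P = 452 - 3·(1163/12) = 645/4.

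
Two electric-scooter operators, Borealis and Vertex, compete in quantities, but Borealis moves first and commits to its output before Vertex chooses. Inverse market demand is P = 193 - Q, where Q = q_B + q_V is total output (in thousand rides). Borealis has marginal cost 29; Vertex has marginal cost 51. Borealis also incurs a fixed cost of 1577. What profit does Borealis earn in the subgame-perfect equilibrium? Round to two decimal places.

2747.50

Solve by backward induction. Given q_B, the follower Vertex maximises π_V = (193 - q_B - q_V)q_V - 51q_V.
Follower FOC: 142 - q_B - 2q_V = 0, so q_V(q_B) = (142 - q_B)/2.
Borealis substitutes q_V(q_B) into its own profit: π_B = q_B(193 - q_B - (142 - q_B)/2) - 29q_B = (122 - (1/2)q_B)q_B - 29q_B.
Leader FOC: 93 - q_B = 0, so q_B = 93.
Then q_V = (142 - 93)/2 = 49/2.
Price P = 193 - 235/2 = 151/2.
Borealis's profit: (151/2 - 29)·93 - 1577 = 2747.5000.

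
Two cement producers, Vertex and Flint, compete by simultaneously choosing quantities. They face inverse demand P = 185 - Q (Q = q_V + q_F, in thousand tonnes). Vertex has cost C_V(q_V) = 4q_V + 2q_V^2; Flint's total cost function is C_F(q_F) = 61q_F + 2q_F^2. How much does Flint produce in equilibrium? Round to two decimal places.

Vertex's profit: π_V = (185 - Q)q_V - (4q_V + 2q_V²). Setting ∂π_V/∂q_V = 0: 181 - 6q_V - (q_F) = 0.
Flint's first-order condition: 124 - 6q_F - (q_V) = 0.
So q_V = (181 - q_F)/6 and q_F = (124 - q_V)/6.
Substituting one into the other gives q_V = 962/35 and q_F = 563/35.

16.09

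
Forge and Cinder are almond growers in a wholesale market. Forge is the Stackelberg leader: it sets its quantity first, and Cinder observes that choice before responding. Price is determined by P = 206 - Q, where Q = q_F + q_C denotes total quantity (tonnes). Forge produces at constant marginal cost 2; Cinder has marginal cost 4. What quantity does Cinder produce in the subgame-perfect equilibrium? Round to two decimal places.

The follower Cinder best-responds to any q_F: π_C = (206 - Q)q_C - 4q_C.
Follower FOC: 202 - q_F - 2q_C = 0, so q_C(q_F) = (202 - q_F)/2.
Forge substitutes q_C(q_F) into its own profit: π_F = q_F(206 - q_F - (202 - q_F)/2) - 2q_F = (105 - (1/2)q_F)q_F - 2q_F.
Maximising: ∂π_F/∂q_F = 103 - q_F = 0, giving q_F = 103.
Then q_C = (202 - 103)/2 = 99/2.

49.50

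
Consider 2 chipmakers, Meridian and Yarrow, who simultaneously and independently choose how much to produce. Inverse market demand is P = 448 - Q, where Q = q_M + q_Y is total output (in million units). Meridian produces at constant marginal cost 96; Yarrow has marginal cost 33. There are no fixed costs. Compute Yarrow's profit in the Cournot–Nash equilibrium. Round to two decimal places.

Meridian's profit: π_M = (448 - Q)q_M - (96q_M). Setting ∂π_M/∂q_M = 0: 352 - 2q_M - (q_Y) = 0.
Yarrow's first-order condition: 415 - 2q_Y - (q_M) = 0.
Best responses: q_M = (352 - q_Y)/2, q_Y = (415 - q_M)/2.
Solving the pair: q_M = 289/3, q_Y = 478/3.
Price P = 448 - 767/3 = 577/3.
Yarrow's profit: (577/3 - 33)·(478/3) = 25387.1111.

25387.11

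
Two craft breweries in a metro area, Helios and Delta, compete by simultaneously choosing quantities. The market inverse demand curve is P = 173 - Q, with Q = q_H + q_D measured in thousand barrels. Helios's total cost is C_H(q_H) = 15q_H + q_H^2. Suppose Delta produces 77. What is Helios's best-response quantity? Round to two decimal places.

20.25

With the rival's output fixed at 77, Helios's profit is π_H = (173 - 77 - q_H)q_H - (15q_H + q_H²) = (96 - q_H)q_H - (15q_H + q_H²).
∂π_H/∂q_H = 81 - 4q_H = 0, so q_H = 81/4.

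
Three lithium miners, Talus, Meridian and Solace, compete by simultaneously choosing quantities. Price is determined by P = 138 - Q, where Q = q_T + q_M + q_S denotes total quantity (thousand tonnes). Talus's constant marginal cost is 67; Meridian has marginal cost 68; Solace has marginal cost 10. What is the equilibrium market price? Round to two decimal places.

Talus's profit: π_T = (138 - Q)q_T - (67q_T). Setting ∂π_T/∂q_T = 0: 71 - 2q_T - (q_M + q_S) = 0.
Meridian's first-order condition: 70 - 2q_M - (q_T + q_S) = 0.
Solace's profit: π_S = (138 - Q)q_S - (10q_S). Setting ∂π_S/∂q_S = 0: 128 - 2q_S - (q_T + q_M) = 0.
Adding the 3 first-order conditions: 269 − 4Q = 0, so Q = 269/4.
Back-substituting: q_T = (71 − 269/4) = 15/4, q_M = (70 − 269/4) = 11/4, q_S = (128 − 269/4) = 243/4.
Total output Q = 269/4, so price P = 138 - 269/4 = 283/4.

70.75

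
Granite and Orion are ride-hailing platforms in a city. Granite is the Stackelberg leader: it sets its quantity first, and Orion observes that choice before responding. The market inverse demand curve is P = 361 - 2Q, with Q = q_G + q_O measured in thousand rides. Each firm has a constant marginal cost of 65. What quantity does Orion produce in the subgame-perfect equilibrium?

37

Solve by backward induction. Given q_G, the follower Orion maximises π_O = (361 - 2q_G - 2q_O)q_O - 65q_O.
Setting the follower's marginal profit to zero, 296 - 2q_G - 4q_O = 0, i.e. q_O = (296 - 2q_G)/4.
The leader anticipates this reaction. Substituting into P = 361 - 2Q gives P = 213 - q_G, so π_G = (213 - q_G)q_G - 65q_G.
Leader FOC: 148 - 2q_G = 0, so q_G = 74.
Then q_O = (296 - 2·74)/4 = 37.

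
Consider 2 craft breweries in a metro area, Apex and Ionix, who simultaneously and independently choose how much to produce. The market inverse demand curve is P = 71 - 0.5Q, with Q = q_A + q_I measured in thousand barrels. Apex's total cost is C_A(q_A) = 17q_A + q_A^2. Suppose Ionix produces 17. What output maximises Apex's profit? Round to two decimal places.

15.17

With the rival's output fixed at 17, Apex's profit is π_A = (71 - (1/2)·17 - (1/2)q_A)q_A - (17q_A + q_A²) = (125/2 - (1/2)q_A)q_A - (17q_A + q_A²).
∂π_A/∂q_A = 91/2 - 3q_A = 0, so q_A = 91/6.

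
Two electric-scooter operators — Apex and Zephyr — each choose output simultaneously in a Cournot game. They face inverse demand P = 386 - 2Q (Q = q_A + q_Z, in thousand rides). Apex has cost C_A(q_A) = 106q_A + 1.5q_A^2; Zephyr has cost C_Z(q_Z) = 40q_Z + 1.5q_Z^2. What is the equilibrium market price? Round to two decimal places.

246.89

Apex's profit: π_A = (386 - 2Q)q_A - (106q_A + (3/2)q_A²). Setting ∂π_A/∂q_A = 0: 280 - 7q_A - 2(q_Z) = 0.
Zephyr's profit: π_Z = (386 - 2Q)q_Z - (40q_Z + (3/2)q_Z²). Setting ∂π_Z/∂q_Z = 0: 346 - 7q_Z - 2(q_A) = 0.
Best responses: q_A = (280 - 2q_Z)/7, q_Z = (346 - 2q_A)/7.
Solving the pair: q_A = 1268/45, q_Z = 1862/45.
Total output Q = 626/9, so price P = 386 - 2·(626/9) = 246.8889.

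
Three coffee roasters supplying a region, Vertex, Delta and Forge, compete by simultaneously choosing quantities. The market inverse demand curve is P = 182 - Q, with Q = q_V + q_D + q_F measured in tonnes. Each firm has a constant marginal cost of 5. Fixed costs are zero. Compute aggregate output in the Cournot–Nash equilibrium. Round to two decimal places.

A representative firm's profit is π_i = q_i(182 - Q) - 5q_i.
First-order condition (treating rivals' output as given): 177 - 2q_i - Σ_{j≠i} q_j = 0.
With identical firms every q_j equals q_i, so Σ_{j≠i} q_j = 2q_i and 177 = 4q_i, giving q_i = 177/4.
Total output Q = 177/4 + 177/4 + 177/4 = 531/4.

132.75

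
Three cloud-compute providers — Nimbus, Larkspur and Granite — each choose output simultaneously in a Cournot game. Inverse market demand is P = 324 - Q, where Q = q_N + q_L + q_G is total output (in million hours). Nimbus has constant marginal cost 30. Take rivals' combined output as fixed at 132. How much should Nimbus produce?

With rivals' combined output fixed at 132, Nimbus's profit is π_N = (324 - 132 - q_N)q_N - (30q_N) = (192 - q_N)q_N - (30q_N).
∂π_N/∂q_N = 162 - 2q_N = 0, so q_N = 81.

81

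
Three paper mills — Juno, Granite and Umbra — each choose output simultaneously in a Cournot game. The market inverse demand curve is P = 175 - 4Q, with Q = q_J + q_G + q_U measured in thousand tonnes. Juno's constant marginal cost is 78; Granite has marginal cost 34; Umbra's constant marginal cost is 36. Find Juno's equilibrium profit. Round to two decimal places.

Juno's profit: π_J = (175 - 4Q)q_J - (78q_J). Setting ∂π_J/∂q_J = 0: 97 - 8q_J - 4(q_G + q_U) = 0.
Granite's profit: π_G = (175 - 4Q)q_G - (34q_G). Setting ∂π_G/∂q_G = 0: 141 - 8q_G - 4(q_J + q_U) = 0.
Umbra's first-order condition: 139 - 8q_U - 4(q_J + q_G) = 0.
Adding the 3 first-order conditions: 377 − 16Q = 0, so Q = 377/16.
Back-substituting: q_J = (97 − 377/4)/4 = 11/16, q_G = (141 − 377/4)/4 = 187/16, q_U = (139 − 377/4)/4 = 179/16.
Price P = 175 - 4·(377/16) = 323/4.
Juno's profit: (323/4 - 78)·(11/16) = 121/64.

1.89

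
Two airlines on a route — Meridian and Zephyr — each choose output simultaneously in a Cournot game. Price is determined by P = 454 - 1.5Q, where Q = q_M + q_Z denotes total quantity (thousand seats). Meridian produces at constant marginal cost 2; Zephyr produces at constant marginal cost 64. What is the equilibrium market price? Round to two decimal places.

173.33

Meridian's profit: π_M = (454 - 1.5Q)q_M - (2q_M). Setting ∂π_M/∂q_M = 0: 452 - 3q_M - (3/2)(q_Z) = 0.
Zephyr's profit: π_Z = (454 - 1.5Q)q_Z - (64q_Z). Setting ∂π_Z/∂q_Z = 0: 390 - 3q_Z - (3/2)(q_M) = 0.
Rearranging gives the reaction functions q_M = (452 - (3/2)q_Z)/3 and q_Z = (390 - (3/2)q_M)/3.
Solving the pair: q_M = 1028/9, q_Z = 656/9.
Total output Q = 1684/9, so price P = 454 - (3/2)·(1684/9) = 520/3.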